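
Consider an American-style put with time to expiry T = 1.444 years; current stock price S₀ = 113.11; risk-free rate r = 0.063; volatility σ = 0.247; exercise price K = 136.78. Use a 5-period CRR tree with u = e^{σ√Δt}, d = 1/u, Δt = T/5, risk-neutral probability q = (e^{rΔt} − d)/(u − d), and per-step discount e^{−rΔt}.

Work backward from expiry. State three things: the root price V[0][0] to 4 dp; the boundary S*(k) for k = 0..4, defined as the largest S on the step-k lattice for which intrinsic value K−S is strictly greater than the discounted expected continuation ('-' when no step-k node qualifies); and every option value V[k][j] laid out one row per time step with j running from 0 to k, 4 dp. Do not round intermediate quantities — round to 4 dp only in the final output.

price = 24.7364
boundary = - 99.0498 86.7374 99.0498 113.1100
tree:
24.7364
37.7302 14.3277
50.0426 23.8352 6.5823
60.8246 37.7302 12.6150 1.5819
70.2663 50.0426 23.6700 3.4705 0.0000
78.5343 60.8246 37.7302 7.6139 0.0000 0.0000

Δt=0.28880  u=1.14195  d=0.87569  q=0.53582  discount=0.98197
step 5 (expiry): payoffs max(K−S,0) = 78.5343 60.8246 37.7302 7.6139 0.0000 0.0000
step 4: (k=4,j=0): S=66.5137, (K−S)⁺=70.2663, hold=67.8001 ⇒ V=70.2663 exercise | (k=4,j=1): S=86.7374, (K−S)⁺=50.0426, hold=47.5765 ⇒ V=50.0426 exercise | (k=4,j=2): S=113.1100, (K−S)⁺=23.6700, hold=21.2039 ⇒ V=23.6700 exercise | (k=4,j=3): S=147.5013, (K−S)⁺=0.0000, hold=3.4705 ⇒ V=3.4705 continue | (k=4,j=4): S=192.3493, (K−S)⁺=0.0000, hold=0.0000 ⇒ V=0.0000 continue  boundary S*=113.1100
step 3: (k=3,j=0): S=75.9554, (K−S)⁺=60.8246, hold=58.3585 ⇒ V=60.8246 exercise | (k=3,j=1): S=99.0498, (K−S)⁺=37.7302, hold=35.2641 ⇒ V=37.7302 exercise | (k=3,j=2): S=129.1661, (K−S)⁺=7.6139, hold=12.6150 ⇒ V=12.6150 continue | (k=3,j=3): S=168.4392, (K−S)⁺=0.0000, hold=1.5819 ⇒ V=1.5819 continue  boundary S*=99.0498
step 2: (k=2,j=0): S=86.7374, (K−S)⁺=50.0426, hold=47.5765 ⇒ V=50.0426 exercise | (k=2,j=1): S=113.1100, (K−S)⁺=23.6700, hold=23.8352 ⇒ V=23.8352 continue | (k=2,j=2): S=147.5013, (K−S)⁺=0.0000, hold=6.5823 ⇒ V=6.5823 continue  boundary S*=86.7374
step 1: (k=1,j=0): S=99.0498, (K−S)⁺=37.7302, hold=35.3510 ⇒ V=37.7302 exercise | (k=1,j=1): S=129.1661, (K−S)⁺=7.6139, hold=14.3277 ⇒ V=14.3277 continue  boundary S*=99.0498
step 0: (k=0,j=0): S=113.1100, (K−S)⁺=23.6700, hold=24.7364 ⇒ V=24.7364 continue  boundary S*=-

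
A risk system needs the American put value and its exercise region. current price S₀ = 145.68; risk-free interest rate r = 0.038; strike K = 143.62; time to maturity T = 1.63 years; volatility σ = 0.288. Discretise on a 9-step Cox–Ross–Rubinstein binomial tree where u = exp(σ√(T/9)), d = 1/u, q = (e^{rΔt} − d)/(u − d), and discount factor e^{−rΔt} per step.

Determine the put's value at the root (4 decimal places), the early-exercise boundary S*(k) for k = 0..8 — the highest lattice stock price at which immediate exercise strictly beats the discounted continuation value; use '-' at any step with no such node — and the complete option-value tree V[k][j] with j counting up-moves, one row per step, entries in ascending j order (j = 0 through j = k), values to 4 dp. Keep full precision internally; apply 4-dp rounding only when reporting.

params: Δt=0.18111 u=1.13039 d=0.88465 q=0.49750 e^(-rΔt)=0.99314
t_9 payoffs: 95.2765 81.8474 64.6878 42.7615 14.7444 0.0000 0.0000 0.0000 0.0000 0.0000
t_8: node(8,0) S=54.6471 payoff=88.9729 vs cont=87.9879 → 88.9729 [stop]  node(8,1) S=69.8273 payoff=73.7927 vs cont=72.8077 → 73.7927 [stop]  node(8,2) S=89.2244 payoff=54.3956 vs cont=53.4106 → 54.3956 [stop]  node(8,3) S=114.0097 payoff=29.6103 vs cont=28.6253 → 29.6103 [stop]  node(8,4) S=145.6800 payoff=0.0000 vs cont=7.3582 → 7.3582 [wait]  node(8,5) S=186.1479 payoff=0.0000 vs cont=0.0000 → 0.0000 [wait]  node(8,6) S=237.8573 payoff=0.0000 vs cont=0.0000 → 0.0000 [wait]  node(8,7) S=303.9308 payoff=0.0000 vs cont=0.0000 → 0.0000 [wait]  node(8,8) S=388.3586 payoff=0.0000 vs cont=0.0000 → 0.0000 [wait]  ⇒ S*(8)=114.0097
t_7: node(7,0) S=61.7726 payoff=81.8474 vs cont=80.8623 → 81.8474 [stop]  node(7,1) S=78.9322 payoff=64.6878 vs cont=63.7028 → 64.6878 [stop]  node(7,2) S=100.8585 payoff=42.7615 vs cont=41.7765 → 42.7615 [stop]  node(7,3) S=128.8756 payoff=14.7444 vs cont=18.4128 → 18.4128 [wait]  node(7,4) S=164.6755 payoff=0.0000 vs cont=3.6722 → 3.6722 [wait]  node(7,5) S=210.4201 payoff=0.0000 vs cont=0.0000 → 0.0000 [wait]  node(7,6) S=268.8720 payoff=0.0000 vs cont=0.0000 → 0.0000 [wait]  node(7,7) S=343.5610 payoff=0.0000 vs cont=0.0000 → 0.0000 [wait]  ⇒ S*(7)=100.8585
t_6: node(6,0) S=69.8273 payoff=73.7927 vs cont=72.8077 → 73.7927 [stop]  node(6,1) S=89.2244 payoff=54.3956 vs cont=53.4106 → 54.3956 [stop]  node(6,2) S=114.0097 payoff=29.6103 vs cont=30.4378 → 30.4378 [wait]  node(6,3) S=145.6800 payoff=0.0000 vs cont=11.0033 → 11.0033 [wait]  node(6,4) S=186.1479 payoff=0.0000 vs cont=1.8326 → 1.8326 [wait]  node(6,5) S=237.8573 payoff=0.0000 vs cont=0.0000 → 0.0000 [wait]  node(6,6) S=303.9308 payoff=0.0000 vs cont=0.0000 → 0.0000 [wait]  ⇒ S*(6)=89.2244
t_5: node(5,0) S=78.9322 payoff=64.6878 vs cont=63.7028 → 64.6878 [stop]  node(5,1) S=100.8585 payoff=42.7615 vs cont=42.1853 → 42.7615 [stop]  node(5,2) S=128.8756 payoff=14.7444 vs cont=20.6267 → 20.6267 [wait]  node(5,3) S=164.6755 payoff=0.0000 vs cont=6.3967 → 6.3967 [wait]  node(5,4) S=210.4201 payoff=0.0000 vs cont=0.9146 → 0.9146 [wait]  node(5,5) S=268.8720 payoff=0.0000 vs cont=0.0000 → 0.0000 [wait]  ⇒ S*(5)=100.8585
t_4: node(4,0) S=89.2244 payoff=54.3956 vs cont=53.4106 → 54.3956 [stop]  node(4,1) S=114.0097 payoff=29.6103 vs cont=31.5317 → 31.5317 [wait]  node(4,2) S=145.6800 payoff=0.0000 vs cont=13.4544 → 13.4544 [wait]  node(4,3) S=186.1479 payoff=0.0000 vs cont=3.6442 → 3.6442 [wait]  node(4,4) S=237.8573 payoff=0.0000 vs cont=0.4564 → 0.4564 [wait]  ⇒ S*(4)=89.2244
t_3: node(3,0) S=100.8585 payoff=42.7615 vs cont=42.7258 → 42.7615 [stop]  node(3,1) S=128.8756 payoff=14.7444 vs cont=22.3837 → 22.3837 [wait]  node(3,2) S=164.6755 payoff=0.0000 vs cont=8.5150 → 8.5150 [wait]  node(3,3) S=210.4201 payoff=0.0000 vs cont=2.0442 → 2.0442 [wait]  ⇒ S*(3)=100.8585
t_2: node(2,0) S=114.0097 payoff=29.6103 vs cont=32.3998 → 32.3998 [wait]  node(2,1) S=145.6800 payoff=0.0000 vs cont=15.3778 → 15.3778 [wait]  node(2,2) S=186.1479 payoff=0.0000 vs cont=5.2594 → 5.2594 [wait]  ⇒ S*(2)=-
t_1: node(1,0) S=128.8756 payoff=14.7444 vs cont=23.7672 → 23.7672 [wait]  node(1,1) S=164.6755 payoff=0.0000 vs cont=10.2730 → 10.2730 [wait]  ⇒ S*(1)=-
t_0: node(0,0) S=145.6800 payoff=0.0000 vs cont=16.9369 → 16.9369 [wait]  ⇒ S*(0)=-

price = 16.9369
boundary = - - - 100.8585 89.2244 100.8585 89.2244 100.8585 114.0097
tree:
16.9369
23.7672 10.2730
32.3998 15.3778 5.2594
42.7615 22.3837 8.5150 2.0442
54.3956 31.5317 13.4544 3.6442 0.4564
64.6878 42.7615 20.6267 6.3967 0.9146 0.0000
73.7927 54.3956 30.4378 11.0033 1.8326 0.0000 0.0000
81.8474 64.6878 42.7615 18.4128 3.6722 0.0000 0.0000 0.0000
88.9729 73.7927 54.3956 29.6103 7.3582 0.0000 0.0000 0.0000 0.0000
95.2765 81.8474 64.6878 42.7615 14.7444 0.0000 0.0000 0.0000 0.0000 0.0000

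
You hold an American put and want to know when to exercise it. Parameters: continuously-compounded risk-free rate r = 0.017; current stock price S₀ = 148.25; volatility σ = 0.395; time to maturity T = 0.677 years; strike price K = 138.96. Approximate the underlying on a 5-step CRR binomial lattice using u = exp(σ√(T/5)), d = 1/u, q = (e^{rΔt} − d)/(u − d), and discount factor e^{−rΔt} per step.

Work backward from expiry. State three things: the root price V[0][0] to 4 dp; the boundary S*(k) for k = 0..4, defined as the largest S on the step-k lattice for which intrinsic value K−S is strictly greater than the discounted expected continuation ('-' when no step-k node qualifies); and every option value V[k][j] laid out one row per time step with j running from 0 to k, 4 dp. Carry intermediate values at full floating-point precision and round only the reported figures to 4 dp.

params: Δt=0.13540 u=1.15644 d=0.86472 q=0.47163 e^(-rΔt)=0.99770
t_5 payoffs: 67.2834 43.1029 10.7650 0.0000 0.0000 0.0000
t_4: node(4,0) S=82.8898 payoff=56.0702 vs cont=55.7507 → 56.0702 [stop]  node(4,1) S=110.8531 payoff=28.1069 vs cont=27.7874 → 28.1069 [stop]  node(4,2) S=148.2500 payoff=0.0000 vs cont=5.6748 → 5.6748 [wait]  node(4,3) S=198.2630 payoff=0.0000 vs cont=0.0000 → 0.0000 [wait]  node(4,4) S=265.1481 payoff=0.0000 vs cont=0.0000 → 0.0000 [wait]  ⇒ S*(4)=110.8531
t_3: node(3,0) S=95.8571 payoff=43.1029 vs cont=42.7834 → 43.1029 [stop]  node(3,1) S=128.1950 payoff=10.7650 vs cont=17.4870 → 17.4870 [wait]  node(3,2) S=171.4424 payoff=0.0000 vs cont=2.9915 → 2.9915 [wait]  node(3,3) S=229.2794 payoff=0.0000 vs cont=0.0000 → 0.0000 [wait]  ⇒ S*(3)=95.8571
t_2: node(2,0) S=110.8531 payoff=28.1069 vs cont=30.9505 → 30.9505 [wait]  node(2,1) S=148.2500 payoff=0.0000 vs cont=10.6261 → 10.6261 [wait]  node(2,2) S=198.2630 payoff=0.0000 vs cont=1.5770 → 1.5770 [wait]  ⇒ S*(2)=-
t_1: node(1,0) S=128.1950 payoff=10.7650 vs cont=21.3158 → 21.3158 [wait]  node(1,1) S=171.4424 payoff=0.0000 vs cont=6.3437 → 6.3437 [wait]  ⇒ S*(1)=-
t_0: node(0,0) S=148.2500 payoff=0.0000 vs cont=14.2218 → 14.2218 [wait]  ⇒ S*(0)=-

price = 14.2218
boundary = - - - 95.8571 110.8531
tree:
14.2218
21.3158 6.3437
30.9505 10.6261 1.5770
43.1029 17.4870 2.9915 0.0000
56.0702 28.1069 5.6748 0.0000 0.0000
67.2834 43.1029 10.7650 0.0000 0.0000 0.0000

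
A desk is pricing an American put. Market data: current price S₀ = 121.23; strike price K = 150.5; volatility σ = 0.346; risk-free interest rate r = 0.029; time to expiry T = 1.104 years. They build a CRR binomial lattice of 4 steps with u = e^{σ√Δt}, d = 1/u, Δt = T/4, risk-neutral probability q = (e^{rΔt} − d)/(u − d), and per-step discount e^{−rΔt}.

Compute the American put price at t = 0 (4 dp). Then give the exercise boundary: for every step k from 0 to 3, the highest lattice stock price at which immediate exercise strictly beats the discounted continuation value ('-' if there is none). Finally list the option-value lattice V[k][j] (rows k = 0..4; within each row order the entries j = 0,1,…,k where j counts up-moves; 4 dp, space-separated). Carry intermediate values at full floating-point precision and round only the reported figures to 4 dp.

Δt=0.27600  u=1.19934  d=0.83379  q=0.47666  discount=0.99203
step 4 (expiry): payoffs max(K−S,0) = 91.9082 66.2202 29.2700 0.0000 0.0000
step 3: (k=3,j=0): S=70.2717, (K−S)⁺=80.2283, hold=79.0285 ⇒ V=80.2283 exercise | (k=3,j=1): S=101.0804, (K−S)⁺=49.4196, hold=48.2198 ⇒ V=49.4196 exercise | (k=3,j=2): S=145.3963, (K−S)⁺=5.1037, hold=15.1959 ⇒ V=15.1959 continue | (k=3,j=3): S=209.1413, (K−S)⁺=0.0000, hold=0.0000 ⇒ V=0.0000 continue  boundary S*=101.0804
step 2: (k=2,j=0): S=84.2798, (K−S)⁺=66.2202, hold=65.0204 ⇒ V=66.2202 exercise | (k=2,j=1): S=121.2300, (K−S)⁺=29.2700, hold=32.8425 ⇒ V=32.8425 continue | (k=2,j=2): S=174.3800, (K−S)⁺=0.0000, hold=7.8892 ⇒ V=7.8892 continue  boundary S*=84.2798
step 1: (k=1,j=0): S=101.0804, (K−S)⁺=49.4196, hold=49.9091 ⇒ V=49.9091 continue | (k=1,j=1): S=145.3963, (K−S)⁺=5.1037, hold=20.7811 ⇒ V=20.7811 continue  boundary S*=-
step 0: (k=0,j=0): S=121.2300, (K−S)⁺=29.2700, hold=35.7376 ⇒ V=35.7376 continue  boundary S*=-

price = 35.7376
boundary = - - 84.2798 101.0804
tree:
35.7376
49.9091 20.7811
66.2202 32.8425 7.8892
80.2283 49.4196 15.1959 0.0000
91.9082 66.2202 29.2700 0.0000 0.0000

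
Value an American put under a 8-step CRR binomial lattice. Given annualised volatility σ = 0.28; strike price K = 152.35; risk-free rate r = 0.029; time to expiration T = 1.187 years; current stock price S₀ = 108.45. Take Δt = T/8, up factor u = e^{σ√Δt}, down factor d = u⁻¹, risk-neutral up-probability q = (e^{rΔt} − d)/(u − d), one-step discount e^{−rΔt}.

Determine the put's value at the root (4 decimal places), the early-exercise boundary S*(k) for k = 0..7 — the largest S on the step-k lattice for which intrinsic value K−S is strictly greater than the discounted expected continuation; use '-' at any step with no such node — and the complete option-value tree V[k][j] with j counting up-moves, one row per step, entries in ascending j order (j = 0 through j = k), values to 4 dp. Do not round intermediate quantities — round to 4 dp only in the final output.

price = 44.4660
boundary = - 97.3619 87.4074 97.3619 108.4500 97.3619 108.4500 120.8009
tree:
44.4660
54.9881 34.0346
64.9426 44.0252 24.0585
73.8793 54.9881 33.1367 14.9336
81.9023 64.9426 43.9000 22.3582 7.4291
89.1050 73.8793 54.9881 32.1436 12.4910 2.2887
95.5713 81.9023 64.9426 43.9000 20.3352 4.5339 0.0000
101.3764 89.1050 73.8793 54.9881 31.5491 8.9814 0.0000 0.0000
106.5880 95.5713 81.9023 64.9426 43.9000 17.7916 0.0000 0.0000 0.0000

params: Δt=0.14838 u=1.11389 d=0.89776 q=0.49301 e^(-rΔt)=0.99571
t_8 payoffs: 106.5880 95.5713 81.9023 64.9426 43.9000 17.7916 0.0000 0.0000 0.0000
t_7: node(7,0) S=50.9736 payoff=101.3764 vs cont=100.7223 → 101.3764 [stop]  node(7,1) S=63.2450 payoff=89.1050 vs cont=88.4508 → 89.1050 [stop]  node(7,2) S=78.4707 payoff=73.8793 vs cont=73.2251 → 73.8793 [stop]  node(7,3) S=97.3619 payoff=54.9881 vs cont=54.3340 → 54.9881 [stop]  node(7,4) S=120.8009 payoff=31.5491 vs cont=30.8950 → 31.5491 [stop]  node(7,5) S=149.8827 payoff=2.4673 vs cont=8.9814 → 8.9814 [wait]  node(7,6) S=185.9656 payoff=0.0000 vs cont=0.0000 → 0.0000 [wait]  node(7,7) S=230.7353 payoff=0.0000 vs cont=0.0000 → 0.0000 [wait]  ⇒ S*(7)=120.8009
t_6: node(6,0) S=56.7787 payoff=95.5713 vs cont=94.9171 → 95.5713 [stop]  node(6,1) S=70.4477 payoff=81.9023 vs cont=81.2481 → 81.9023 [stop]  node(6,2) S=87.4074 payoff=64.9426 vs cont=64.2884 → 64.9426 [stop]  node(6,3) S=108.4500 payoff=43.9000 vs cont=43.2459 → 43.9000 [stop]  node(6,4) S=134.5584 payoff=17.7916 vs cont=20.3352 → 20.3352 [wait]  node(6,5) S=166.9522 payoff=0.0000 vs cont=4.5339 → 4.5339 [wait]  node(6,6) S=207.1445 payoff=0.0000 vs cont=0.0000 → 0.0000 [wait]  ⇒ S*(6)=108.4500
t_5: node(5,0) S=63.2450 payoff=89.1050 vs cont=88.4508 → 89.1050 [stop]  node(5,1) S=78.4707 payoff=73.8793 vs cont=73.2251 → 73.8793 [stop]  node(5,2) S=97.3619 payoff=54.9881 vs cont=54.3340 → 54.9881 [stop]  node(5,3) S=120.8009 payoff=31.5491 vs cont=32.1436 → 32.1436 [wait]  node(5,4) S=149.8827 payoff=2.4673 vs cont=12.4910 → 12.4910 [wait]  node(5,5) S=185.9656 payoff=0.0000 vs cont=2.2887 → 2.2887 [wait]  ⇒ S*(5)=97.3619
t_4: node(4,0) S=70.4477 payoff=81.9023 vs cont=81.2481 → 81.9023 [stop]  node(4,1) S=87.4074 payoff=64.9426 vs cont=64.2884 → 64.9426 [stop]  node(4,2) S=108.4500 payoff=43.9000 vs cont=43.5377 → 43.9000 [stop]  node(4,3) S=134.5584 payoff=17.7916 vs cont=22.3582 → 22.3582 [wait]  node(4,4) S=166.9522 payoff=0.0000 vs cont=7.4291 → 7.4291 [wait]  ⇒ S*(4)=108.4500
t_3: node(3,0) S=78.4707 payoff=73.8793 vs cont=73.2251 → 73.8793 [stop]  node(3,1) S=97.3619 payoff=54.9881 vs cont=54.3340 → 54.9881 [stop]  node(3,2) S=120.8009 payoff=31.5491 vs cont=33.1367 → 33.1367 [wait]  node(3,3) S=149.8827 payoff=2.4673 vs cont=14.9336 → 14.9336 [wait]  ⇒ S*(3)=97.3619
t_2: node(2,0) S=87.4074 payoff=64.9426 vs cont=64.2884 → 64.9426 [stop]  node(2,1) S=108.4500 payoff=43.9000 vs cont=44.0252 → 44.0252 [wait]  node(2,2) S=134.5584 payoff=17.7916 vs cont=24.0585 → 24.0585 [wait]  ⇒ S*(2)=87.4074
t_1: node(1,0) S=97.3619 payoff=54.9881 vs cont=54.3955 → 54.9881 [stop]  node(1,1) S=120.8009 payoff=31.5491 vs cont=34.0346 → 34.0346 [wait]  ⇒ S*(1)=97.3619
t_0: node(0,0) S=108.4500 payoff=43.9000 vs cont=44.4660 → 44.4660 [wait]  ⇒ S*(0)=-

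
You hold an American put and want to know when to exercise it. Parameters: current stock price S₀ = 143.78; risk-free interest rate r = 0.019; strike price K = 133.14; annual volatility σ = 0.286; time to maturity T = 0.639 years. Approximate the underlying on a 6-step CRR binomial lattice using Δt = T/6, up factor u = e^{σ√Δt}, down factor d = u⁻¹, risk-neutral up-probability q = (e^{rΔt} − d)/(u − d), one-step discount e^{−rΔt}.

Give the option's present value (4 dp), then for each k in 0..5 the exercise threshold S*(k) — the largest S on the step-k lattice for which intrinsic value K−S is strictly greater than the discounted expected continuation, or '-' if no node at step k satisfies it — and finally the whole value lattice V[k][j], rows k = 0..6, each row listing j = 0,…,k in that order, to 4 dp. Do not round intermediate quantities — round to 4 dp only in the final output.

Δt=0.10650  u=1.09783  d=0.91089  q=0.48752  discount=0.99798
step 6 (expiry): payoffs max(K−S,0) = 51.0120 34.1571 13.8430 0.0000 0.0000 0.0000 0.0000
step 5: (k=5,j=0): S=90.1625, (K−S)⁺=42.9775, hold=42.7084 ⇒ V=42.9775 exercise | (k=5,j=1): S=108.6663, (K−S)⁺=24.4737, hold=24.2046 ⇒ V=24.4737 exercise | (k=5,j=2): S=130.9676, (K−S)⁺=2.1724, hold=7.0800 ⇒ V=7.0800 continue | (k=5,j=3): S=157.8458, (K−S)⁺=0.0000, hold=0.0000 ⇒ V=0.0000 continue | (k=5,j=4): S=190.2401, (K−S)⁺=0.0000, hold=0.0000 ⇒ V=0.0000 continue | (k=5,j=5): S=229.2826, (K−S)⁺=0.0000, hold=0.0000 ⇒ V=0.0000 continue  boundary S*=108.6663
step 4: (k=4,j=0): S=98.9829, (K−S)⁺=34.1571, hold=33.8879 ⇒ V=34.1571 exercise | (k=4,j=1): S=119.2970, (K−S)⁺=13.8430, hold=15.9616 ⇒ V=15.9616 continue | (k=4,j=2): S=143.7800, (K−S)⁺=0.0000, hold=3.6210 ⇒ V=3.6210 continue | (k=4,j=3): S=173.2876, (K−S)⁺=0.0000, hold=0.0000 ⇒ V=0.0000 continue | (k=4,j=4): S=208.8510, (K−S)⁺=0.0000, hold=0.0000 ⇒ V=0.0000 continue  boundary S*=98.9829
step 3: (k=3,j=0): S=108.6663, (K−S)⁺=24.4737, hold=25.2353 ⇒ V=25.2353 continue | (k=3,j=1): S=130.9676, (K−S)⁺=2.1724, hold=9.9252 ⇒ V=9.9252 continue | (k=3,j=2): S=157.8458, (K−S)⁺=0.0000, hold=1.8519 ⇒ V=1.8519 continue | (k=3,j=3): S=190.2401, (K−S)⁺=0.0000, hold=0.0000 ⇒ V=0.0000 continue  boundary S*=-
step 2: (k=2,j=0): S=119.2970, (K−S)⁺=13.8430, hold=17.7354 ⇒ V=17.7354 continue | (k=2,j=1): S=143.7800, (K−S)⁺=0.0000, hold=5.9772 ⇒ V=5.9772 continue | (k=2,j=2): S=173.2876, (K−S)⁺=0.0000, hold=0.9472 ⇒ V=0.9472 continue  boundary S*=-
step 1: (k=1,j=0): S=130.9676, (K−S)⁺=2.1724, hold=11.9788 ⇒ V=11.9788 continue | (k=1,j=1): S=157.8458, (K−S)⁺=0.0000, hold=3.5179 ⇒ V=3.5179 continue  boundary S*=-
step 0: (k=0,j=0): S=143.7800, (K−S)⁺=0.0000, hold=7.8381 ⇒ V=7.8381 continue  boundary S*=-

price = 7.8381
boundary = - - - - 98.9829 108.6663
tree:
7.8381
11.9788 3.5179
17.7354 5.9772 0.9472
25.2353 9.9252 1.8519 0.0000
34.1571 15.9616 3.6210 0.0000 0.0000
42.9775 24.4737 7.0800 0.0000 0.0000 0.0000
51.0120 34.1571 13.8430 0.0000 0.0000 0.0000 0.0000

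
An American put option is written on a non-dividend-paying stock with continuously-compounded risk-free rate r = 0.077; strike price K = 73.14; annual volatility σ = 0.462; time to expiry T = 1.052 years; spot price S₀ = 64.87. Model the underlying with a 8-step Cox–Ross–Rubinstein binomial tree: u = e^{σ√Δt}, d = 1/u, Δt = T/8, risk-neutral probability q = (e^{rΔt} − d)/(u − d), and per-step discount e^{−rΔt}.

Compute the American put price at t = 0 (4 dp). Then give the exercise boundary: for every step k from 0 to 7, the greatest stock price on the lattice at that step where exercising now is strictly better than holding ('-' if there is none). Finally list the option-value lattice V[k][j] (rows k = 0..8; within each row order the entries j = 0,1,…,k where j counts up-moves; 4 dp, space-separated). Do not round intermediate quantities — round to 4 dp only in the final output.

Δt=0.13150, u=1.18239, d=0.84575, q=0.48845, disc=e^(-rΔt)=0.98993
k=8 terminal: V=max(K-S,0) → 56.1588 49.3996 39.9501 26.7392 8.2700 0.0000 0.0000 0.0000 0.0000
k=7: j=0 S=20.0784 intr=53.0616 cont=52.3248 V=53.0616[EX]; j=1 S=28.0703 intr=45.0697 cont=44.3329 V=45.0697[EX]; j=2 S=39.2433 intr=33.8967 cont=33.1598 V=33.8967[EX]; j=3 S=54.8636 intr=18.2764 cont=17.5395 V=18.2764[EX]; j=4 S=76.7014 intr=0.0000 cont=4.1879 V=4.1879[hold]; j=5 S=107.2314 intr=0.0000 cont=0.0000 V=0.0000[hold]; j=6 S=149.9136 intr=0.0000 cont=0.0000 V=0.0000[hold]; j=7 S=209.5848 intr=0.0000 cont=0.0000 V=0.0000[hold]  S*(7)=54.8636
k=6: j=0 S=23.7404 intr=49.3996 cont=48.6628 V=49.3996[EX]; j=1 S=33.1899 intr=39.9501 cont=39.2132 V=39.9501[EX]; j=2 S=46.4008 intr=26.7392 cont=26.0024 V=26.7392[EX]; j=3 S=64.8700 intr=8.2700 cont=11.2802 V=11.2802[hold]; j=4 S=90.6907 intr=0.0000 cont=2.1208 V=2.1208[hold]; j=5 S=126.7890 intr=0.0000 cont=0.0000 V=0.0000[hold]; j=6 S=177.2558 intr=0.0000 cont=0.0000 V=0.0000[hold]  S*(6)=46.4008
k=5: j=0 S=28.0703 intr=45.0697 cont=44.3329 V=45.0697[EX]; j=1 S=39.2433 intr=33.8967 cont=33.1598 V=33.8967[EX]; j=2 S=54.8636 intr=18.2764 cont=18.9950 V=18.9950[hold]; j=3 S=76.7014 intr=0.0000 cont=6.7377 V=6.7377[hold]; j=4 S=107.2314 intr=0.0000 cont=1.0740 V=1.0740[hold]; j=5 S=149.9136 intr=0.0000 cont=0.0000 V=0.0000[hold]  S*(5)=39.2433
k=4: j=0 S=33.1899 intr=39.9501 cont=39.2132 V=39.9501[EX]; j=1 S=46.4008 intr=26.7392 cont=26.3499 V=26.7392[EX]; j=2 S=64.8700 intr=8.2700 cont=12.8770 V=12.8770[hold]; j=3 S=90.6907 intr=0.0000 cont=3.9313 V=3.9313[hold]; j=4 S=126.7890 intr=0.0000 cont=0.5439 V=0.5439[hold]  S*(4)=46.4008
k=3: j=0 S=39.2433 intr=33.8967 cont=33.1598 V=33.8967[EX]; j=1 S=54.8636 intr=18.2764 cont=19.7671 V=19.7671[hold]; j=2 S=76.7014 intr=0.0000 cont=8.4218 V=8.4218[hold]; j=3 S=107.2314 intr=0.0000 cont=2.2538 V=2.2538[hold]  S*(3)=39.2433
k=2: j=0 S=46.4008 intr=26.7392 cont=26.7232 V=26.7392[EX]; j=1 S=64.8700 intr=8.2700 cont=14.0822 V=14.0822[hold]; j=2 S=90.6907 intr=0.0000 cont=5.3546 V=5.3546[hold]  S*(2)=46.4008
k=1: j=0 S=54.8636 intr=18.2764 cont=20.3499 V=20.3499[hold]; j=1 S=76.7014 intr=0.0000 cont=9.7203 V=9.7203[hold]  S*(1)=-
k=0: j=0 S=64.8700 intr=8.2700 cont=15.0052 V=15.0052[hold]  S*(0)=-

price = 15.0052
boundary = - - 46.4008 39.2433 46.4008 39.2433 46.4008 54.8636
tree:
15.0052
20.3499 9.7203
26.7392 14.0822 5.3546
33.8967 19.7671 8.4218 2.2538
39.9501 26.7392 12.8770 3.9313 0.5439
45.0697 33.8967 18.9950 6.7377 1.0740 0.0000
49.3996 39.9501 26.7392 11.2802 2.1208 0.0000 0.0000
53.0616 45.0697 33.8967 18.2764 4.1879 0.0000 0.0000 0.0000
56.1588 49.3996 39.9501 26.7392 8.2700 0.0000 0.0000 0.0000 0.0000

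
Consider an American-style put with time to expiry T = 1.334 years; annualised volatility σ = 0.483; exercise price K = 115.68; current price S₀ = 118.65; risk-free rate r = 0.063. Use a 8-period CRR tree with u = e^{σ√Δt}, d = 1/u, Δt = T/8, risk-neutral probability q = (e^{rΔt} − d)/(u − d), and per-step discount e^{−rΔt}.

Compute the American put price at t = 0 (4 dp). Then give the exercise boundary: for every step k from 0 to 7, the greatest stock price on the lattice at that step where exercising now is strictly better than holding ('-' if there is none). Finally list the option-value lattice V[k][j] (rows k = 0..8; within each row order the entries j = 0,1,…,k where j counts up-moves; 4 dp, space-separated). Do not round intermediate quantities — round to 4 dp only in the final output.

price = 19.7577
boundary = - - - 65.6592 53.9062 65.6592 79.9748 65.6592
tree:
19.7577
27.8422 11.3466
38.0081 17.3317 5.0472
50.0208 25.7015 8.5547 1.3200
61.7738 36.7192 14.2116 2.5527 0.0000
71.4231 50.0208 22.9733 4.9366 0.0000 0.0000
79.3451 61.7738 35.7052 9.5469 0.0000 0.0000 0.0000
85.8491 71.4231 50.0208 18.4628 0.0000 0.0000 0.0000 0.0000
91.1888 79.3451 61.7738 35.7052 0.0000 0.0000 0.0000 0.0000 0.0000

Δt=0.16675, u=1.21803, d=0.82100, q=0.47745, disc=e^(-rΔt)=0.98955
k=8 terminal: V=max(K-S,0) → 91.1888 79.3451 61.7738 35.7052 0.0000 0.0000 0.0000 0.0000 0.0000
k=7: j=0 S=29.8309 intr=85.8491 cont=84.6402 V=85.8491[EX]; j=1 S=44.2569 intr=71.4231 cont=70.2142 V=71.4231[EX]; j=2 S=65.6592 intr=50.0208 cont=48.8119 V=50.0208[EX]; j=3 S=97.4115 intr=18.2685 cont=18.4628 V=18.4628[hold]; j=4 S=144.5190 intr=0.0000 cont=0.0000 V=0.0000[hold]; j=5 S=214.4073 intr=0.0000 cont=0.0000 V=0.0000[hold]; j=6 S=318.0931 intr=0.0000 cont=0.0000 V=0.0000[hold]; j=7 S=471.9205 intr=0.0000 cont=0.0000 V=0.0000[hold]  S*(7)=65.6592
k=6: j=0 S=36.3349 intr=79.3451 cont=78.1362 V=79.3451[EX]; j=1 S=53.9062 intr=61.7738 cont=60.5649 V=61.7738[EX]; j=2 S=79.9748 intr=35.7052 cont=34.5881 V=35.7052[EX]; j=3 S=118.6500 intr=0.0000 cont=9.5469 V=9.5469[hold]; j=4 S=176.0282 intr=0.0000 cont=0.0000 V=0.0000[hold]; j=5 S=261.1541 intr=0.0000 cont=0.0000 V=0.0000[hold]; j=6 S=387.4463 intr=0.0000 cont=0.0000 V=0.0000[hold]  S*(6)=79.9748
k=5: j=0 S=44.2569 intr=71.4231 cont=70.2142 V=71.4231[EX]; j=1 S=65.6592 intr=50.0208 cont=48.8119 V=50.0208[EX]; j=2 S=97.4115 intr=18.2685 cont=22.9733 V=22.9733[hold]; j=3 S=144.5190 intr=0.0000 cont=4.9366 V=4.9366[hold]; j=4 S=214.4073 intr=0.0000 cont=0.0000 V=0.0000[hold]; j=5 S=318.0931 intr=0.0000 cont=0.0000 V=0.0000[hold]  S*(5)=65.6592
k=4: j=0 S=53.9062 intr=61.7738 cont=60.5649 V=61.7738[EX]; j=1 S=79.9748 intr=35.7052 cont=36.7192 V=36.7192[hold]; j=2 S=118.6500 intr=0.0000 cont=14.2116 V=14.2116[hold]; j=3 S=176.0282 intr=0.0000 cont=2.5527 V=2.5527[hold]; j=4 S=261.1541 intr=0.0000 cont=0.0000 V=0.0000[hold]  S*(4)=53.9062
k=3: j=0 S=65.6592 intr=50.0208 cont=49.2909 V=50.0208[EX]; j=1 S=97.4115 intr=18.2685 cont=25.7015 V=25.7015[hold]; j=2 S=144.5190 intr=0.0000 cont=8.5547 V=8.5547[hold]; j=3 S=214.4073 intr=0.0000 cont=1.3200 V=1.3200[hold]  S*(3)=65.6592
k=2: j=0 S=79.9748 intr=35.7052 cont=38.0081 V=38.0081[hold]; j=1 S=118.6500 intr=0.0000 cont=17.3317 V=17.3317[hold]; j=2 S=176.0282 intr=0.0000 cont=5.0472 V=5.0472[hold]  S*(2)=-
k=1: j=0 S=97.4115 intr=18.2685 cont=27.8422 V=27.8422[hold]; j=1 S=144.5190 intr=0.0000 cont=11.3466 V=11.3466[hold]  S*(1)=-
k=0: j=0 S=118.6500 intr=0.0000 cont=19.7577 V=19.7577[hold]  S*(0)=-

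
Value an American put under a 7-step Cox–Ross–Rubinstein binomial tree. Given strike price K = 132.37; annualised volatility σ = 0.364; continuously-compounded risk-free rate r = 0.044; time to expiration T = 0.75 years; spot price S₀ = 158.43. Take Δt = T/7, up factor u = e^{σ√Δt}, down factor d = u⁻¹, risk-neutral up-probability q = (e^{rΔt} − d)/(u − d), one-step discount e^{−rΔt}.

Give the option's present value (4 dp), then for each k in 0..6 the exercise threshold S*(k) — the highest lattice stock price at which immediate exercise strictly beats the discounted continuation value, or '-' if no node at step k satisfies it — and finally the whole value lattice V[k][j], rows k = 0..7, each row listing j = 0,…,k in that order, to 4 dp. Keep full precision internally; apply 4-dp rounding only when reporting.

Δt=0.10714, u=1.12654, d=0.88768, q=0.49003, disc=e^(-rΔt)=0.99530
k=7 terminal: V=max(K-S,0) → 63.5645 45.0501 21.5539 0.0000 0.0000 0.0000 0.0000 0.0000
k=6: j=0 S=77.5119 intr=54.8581 cont=54.2356 V=54.8581[EX]; j=1 S=98.3689 intr=34.0011 cont=33.3785 V=34.0011[EX]; j=2 S=124.8383 intr=7.5317 cont=10.9401 V=10.9401[hold]; j=3 S=158.4300 intr=0.0000 cont=0.0000 V=0.0000[hold]; j=4 S=201.0607 intr=0.0000 cont=0.0000 V=0.0000[hold]; j=5 S=255.1625 intr=0.0000 cont=0.0000 V=0.0000[hold]; j=6 S=323.8222 intr=0.0000 cont=0.0000 V=0.0000[hold]  S*(6)=98.3689
k=5: j=0 S=87.3199 intr=45.0501 cont=44.4276 V=45.0501[EX]; j=1 S=110.8161 intr=21.5539 cont=22.5937 V=22.5937[hold]; j=2 S=140.6347 intr=0.0000 cont=5.5529 V=5.5529[hold]; j=3 S=178.4770 intr=0.0000 cont=0.0000 V=0.0000[hold]; j=4 S=226.5020 intr=0.0000 cont=0.0000 V=0.0000[hold]; j=5 S=287.4496 intr=0.0000 cont=0.0000 V=0.0000[hold]  S*(5)=87.3199
k=4: j=0 S=98.3689 intr=34.0011 cont=33.8856 V=34.0011[EX]; j=1 S=124.8383 intr=7.5317 cont=14.1762 V=14.1762[hold]; j=2 S=158.4300 intr=0.0000 cont=2.8185 V=2.8185[hold]; j=3 S=201.0607 intr=0.0000 cont=0.0000 V=0.0000[hold]; j=4 S=255.1625 intr=0.0000 cont=0.0000 V=0.0000[hold]  S*(4)=98.3689
k=3: j=0 S=110.8161 intr=21.5539 cont=24.1720 V=24.1720[hold]; j=1 S=140.6347 intr=0.0000 cont=8.5700 V=8.5700[hold]; j=2 S=178.4770 intr=0.0000 cont=1.4306 V=1.4306[hold]; j=3 S=226.5020 intr=0.0000 cont=0.0000 V=0.0000[hold]  S*(3)=-
k=2: j=0 S=124.8383 intr=7.5317 cont=16.4488 V=16.4488[hold]; j=1 S=158.4300 intr=0.0000 cont=5.0476 V=5.0476[hold]; j=2 S=201.0607 intr=0.0000 cont=0.7261 V=0.7261[hold]  S*(2)=-
k=1: j=0 S=140.6347 intr=0.0000 cont=10.8108 V=10.8108[hold]; j=1 S=178.4770 intr=0.0000 cont=2.9162 V=2.9162[hold]  S*(1)=-
k=0: j=0 S=158.4300 intr=0.0000 cont=6.9095 V=6.9095[hold]  S*(0)=-

price = 6.9095
boundary = - - - - 98.3689 87.3199 98.3689
tree:
6.9095
10.8108 2.9162
16.4488 5.0476 0.7261
24.1720 8.5700 1.4306 0.0000
34.0011 14.1762 2.8185 0.0000 0.0000
45.0501 22.5937 5.5529 0.0000 0.0000 0.0000
54.8581 34.0011 10.9401 0.0000 0.0000 0.0000 0.0000
63.5645 45.0501 21.5539 0.0000 0.0000 0.0000 0.0000 0.0000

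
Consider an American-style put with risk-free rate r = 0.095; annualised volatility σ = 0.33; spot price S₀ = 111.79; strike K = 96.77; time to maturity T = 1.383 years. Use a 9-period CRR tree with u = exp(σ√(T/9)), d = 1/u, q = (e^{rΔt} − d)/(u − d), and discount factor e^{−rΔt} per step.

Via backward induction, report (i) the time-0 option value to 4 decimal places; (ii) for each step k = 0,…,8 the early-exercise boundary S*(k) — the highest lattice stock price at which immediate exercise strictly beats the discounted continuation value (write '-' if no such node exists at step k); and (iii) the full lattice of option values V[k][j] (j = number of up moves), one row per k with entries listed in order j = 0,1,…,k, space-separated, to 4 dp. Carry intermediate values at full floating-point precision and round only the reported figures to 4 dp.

Δt=0.15367, u=1.13810, d=0.87866, q=0.52439, disc=e^(-rΔt)=0.98551
k=9 terminal: V=max(K-S,0) → 61.8740 51.5701 38.2238 20.9366 0.0000 0.0000 0.0000 0.0000 0.0000 0.0000
k=8: j=0 S=39.7152 intr=57.0548 cont=55.6524 V=57.0548[EX]; j=1 S=51.4420 intr=45.3280 cont=43.9256 V=45.3280[EX]; j=2 S=66.6315 intr=30.1385 cont=28.7361 V=30.1385[EX]; j=3 S=86.3061 intr=10.4639 cont=9.8135 V=10.4639[EX]; j=4 S=111.7900 intr=0.0000 cont=0.0000 V=0.0000[hold]; j=5 S=144.7987 intr=0.0000 cont=0.0000 V=0.0000[hold]; j=6 S=187.5540 intr=0.0000 cont=0.0000 V=0.0000[hold]; j=7 S=242.9338 intr=0.0000 cont=0.0000 V=0.0000[hold]; j=8 S=314.6658 intr=0.0000 cont=0.0000 V=0.0000[hold]  S*(8)=86.3061
k=7: j=0 S=45.1999 intr=51.5701 cont=50.1677 V=51.5701[EX]; j=1 S=58.5462 intr=38.2238 cont=36.8214 V=38.2238[EX]; j=2 S=75.8334 intr=20.9366 cont=19.5342 V=20.9366[EX]; j=3 S=98.2250 intr=0.0000 cont=4.9047 V=4.9047[hold]; j=4 S=127.2283 intr=0.0000 cont=0.0000 V=0.0000[hold]; j=5 S=164.7955 intr=0.0000 cont=0.0000 V=0.0000[hold]; j=6 S=213.4554 intr=0.0000 cont=0.0000 V=0.0000[hold]; j=7 S=276.4832 intr=0.0000 cont=0.0000 V=0.0000[hold]  S*(7)=75.8334
k=6: j=0 S=51.4420 intr=45.3280 cont=43.9256 V=45.3280[EX]; j=1 S=66.6315 intr=30.1385 cont=28.7361 V=30.1385[EX]; j=2 S=86.3061 intr=10.4639 cont=12.3481 V=12.3481[hold]; j=3 S=111.7900 intr=0.0000 cont=2.2989 V=2.2989[hold]; j=4 S=144.7987 intr=0.0000 cont=0.0000 V=0.0000[hold]; j=5 S=187.5540 intr=0.0000 cont=0.0000 V=0.0000[hold]; j=6 S=242.9338 intr=0.0000 cont=0.0000 V=0.0000[hold]  S*(6)=66.6315
k=5: j=0 S=58.5462 intr=38.2238 cont=36.8214 V=38.2238[EX]; j=1 S=75.8334 intr=20.9366 cont=20.5079 V=20.9366[EX]; j=2 S=98.2250 intr=0.0000 cont=6.9759 V=6.9759[hold]; j=3 S=127.2283 intr=0.0000 cont=1.0776 V=1.0776[hold]; j=4 S=164.7955 intr=0.0000 cont=0.0000 V=0.0000[hold]; j=5 S=213.4554 intr=0.0000 cont=0.0000 V=0.0000[hold]  S*(5)=75.8334
k=4: j=0 S=66.6315 intr=30.1385 cont=28.7361 V=30.1385[EX]; j=1 S=86.3061 intr=10.4639 cont=13.4185 V=13.4185[hold]; j=2 S=111.7900 intr=0.0000 cont=3.8266 V=3.8266[hold]; j=3 S=144.7987 intr=0.0000 cont=0.5051 V=0.5051[hold]; j=4 S=187.5540 intr=0.0000 cont=0.0000 V=0.0000[hold]  S*(4)=66.6315
k=3: j=0 S=75.8334 intr=20.9366 cont=21.0611 V=21.0611[hold]; j=1 S=98.2250 intr=0.0000 cont=8.2671 V=8.2671[hold]; j=2 S=127.2283 intr=0.0000 cont=2.0546 V=2.0546[hold]; j=3 S=164.7955 intr=0.0000 cont=0.2367 V=0.2367[hold]  S*(3)=-
k=2: j=0 S=86.3061 intr=10.4639 cont=14.1441 V=14.1441[hold]; j=1 S=111.7900 intr=0.0000 cont=4.9368 V=4.9368[hold]; j=2 S=144.7987 intr=0.0000 cont=1.0854 V=1.0854[hold]  S*(2)=-
k=1: j=0 S=98.2250 intr=0.0000 cont=9.1809 V=9.1809[hold]; j=1 S=127.2283 intr=0.0000 cont=2.8749 V=2.8749[hold]  S*(1)=-
k=0: j=0 S=111.7900 intr=0.0000 cont=5.7890 V=5.7890[hold]  S*(0)=-

price = 5.7890
boundary = - - - - 66.6315 75.8334 66.6315 75.8334 86.3061
tree:
5.7890
9.1809 2.8749
14.1441 4.9368 1.0854
21.0611 8.2671 2.0546 0.2367
30.1385 13.4185 3.8266 0.5051 0.0000
38.2238 20.9366 6.9759 1.0776 0.0000 0.0000
45.3280 30.1385 12.3481 2.2989 0.0000 0.0000 0.0000
51.5701 38.2238 20.9366 4.9047 0.0000 0.0000 0.0000 0.0000
57.0548 45.3280 30.1385 10.4639 0.0000 0.0000 0.0000 0.0000 0.0000
61.8740 51.5701 38.2238 20.9366 0.0000 0.0000 0.0000 0.0000 0.0000 0.0000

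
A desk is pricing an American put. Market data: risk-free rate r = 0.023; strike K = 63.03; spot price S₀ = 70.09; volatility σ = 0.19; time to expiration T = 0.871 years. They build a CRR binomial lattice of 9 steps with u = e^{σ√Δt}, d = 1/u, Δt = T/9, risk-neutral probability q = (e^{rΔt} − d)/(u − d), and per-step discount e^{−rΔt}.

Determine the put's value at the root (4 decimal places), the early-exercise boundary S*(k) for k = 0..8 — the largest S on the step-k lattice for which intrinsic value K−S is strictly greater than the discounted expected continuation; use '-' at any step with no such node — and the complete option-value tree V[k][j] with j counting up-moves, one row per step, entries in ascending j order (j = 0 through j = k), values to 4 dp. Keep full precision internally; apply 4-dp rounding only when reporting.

params: Δt=0.09678 u=1.06089 d=0.94261 q=0.50407 e^(-rΔt)=0.99778
t_9 payoffs: 21.8557 16.6889 10.8738 4.3289 0.0000 0.0000 0.0000 0.0000 0.0000 0.0000
t_8: node(8,0) S=43.6814 payoff=19.3486 vs cont=19.2085 → 19.3486 [stop]  node(8,1) S=49.1627 payoff=13.8673 vs cont=13.7271 → 13.8673 [stop]  node(8,2) S=55.3320 payoff=7.6980 vs cont=7.5579 → 7.6980 [stop]  node(8,3) S=62.2753 payoff=0.7547 vs cont=2.1421 → 2.1421 [wait]  node(8,4) S=70.0900 payoff=0.0000 vs cont=0.0000 → 0.0000 [wait]  node(8,5) S=78.8853 payoff=0.0000 vs cont=0.0000 → 0.0000 [wait]  node(8,6) S=88.7843 payoff=0.0000 vs cont=0.0000 → 0.0000 [wait]  node(8,7) S=99.9254 payoff=0.0000 vs cont=0.0000 → 0.0000 [wait]  node(8,8) S=112.4646 payoff=0.0000 vs cont=0.0000 → 0.0000 [wait]  ⇒ S*(8)=55.3320
t_7: node(7,0) S=46.3411 payoff=16.6889 vs cont=16.5488 → 16.6889 [stop]  node(7,1) S=52.1562 payoff=10.8738 vs cont=10.7336 → 10.8738 [stop]  node(7,2) S=58.7011 payoff=4.3289 vs cont=4.8866 → 4.8866 [wait]  node(7,3) S=66.0672 payoff=0.0000 vs cont=1.0600 → 1.0600 [wait]  node(7,4) S=74.3577 payoff=0.0000 vs cont=0.0000 → 0.0000 [wait]  node(7,5) S=83.6885 payoff=0.0000 vs cont=0.0000 → 0.0000 [wait]  node(7,6) S=94.1903 payoff=0.0000 vs cont=0.0000 → 0.0000 [wait]  node(7,7) S=106.0098 payoff=0.0000 vs cont=0.0000 → 0.0000 [wait]  ⇒ S*(7)=52.1562
t_6: node(6,0) S=49.1627 payoff=13.8673 vs cont=13.7271 → 13.8673 [stop]  node(6,1) S=55.3320 payoff=7.6980 vs cont=7.8384 → 7.8384 [wait]  node(6,2) S=62.2753 payoff=0.7547 vs cont=2.9511 → 2.9511 [wait]  node(6,3) S=70.0900 payoff=0.0000 vs cont=0.5245 → 0.5245 [wait]  node(6,4) S=78.8853 payoff=0.0000 vs cont=0.0000 → 0.0000 [wait]  node(6,5) S=88.7843 payoff=0.0000 vs cont=0.0000 → 0.0000 [wait]  node(6,6) S=99.9254 payoff=0.0000 vs cont=0.0000 → 0.0000 [wait]  ⇒ S*(6)=49.1627
t_5: node(5,0) S=52.1562 payoff=10.8738 vs cont=10.8042 → 10.8738 [stop]  node(5,1) S=58.7011 payoff=4.3289 vs cont=5.3629 → 5.3629 [wait]  node(5,2) S=66.0672 payoff=0.0000 vs cont=1.7241 → 1.7241 [wait]  node(5,3) S=74.3577 payoff=0.0000 vs cont=0.2595 → 0.2595 [wait]  node(5,4) S=83.6885 payoff=0.0000 vs cont=0.0000 → 0.0000 [wait]  node(5,5) S=94.1903 payoff=0.0000 vs cont=0.0000 → 0.0000 [wait]  ⇒ S*(5)=52.1562
t_4: node(4,0) S=55.3320 payoff=7.6980 vs cont=8.0779 → 8.0779 [wait]  node(4,1) S=62.2753 payoff=0.7547 vs cont=3.5209 → 3.5209 [wait]  node(4,2) S=70.0900 payoff=0.0000 vs cont=0.9837 → 0.9837 [wait]  node(4,3) S=78.8853 payoff=0.0000 vs cont=0.1284 → 0.1284 [wait]  node(4,4) S=88.7843 payoff=0.0000 vs cont=0.0000 → 0.0000 [wait]  ⇒ S*(4)=-
t_3: node(3,0) S=58.7011 payoff=4.3289 vs cont=5.7680 → 5.7680 [wait]  node(3,1) S=66.0672 payoff=0.0000 vs cont=2.2370 → 2.2370 [wait]  node(3,2) S=74.3577 payoff=0.0000 vs cont=0.5513 → 0.5513 [wait]  node(3,3) S=83.6885 payoff=0.0000 vs cont=0.0636 → 0.0636 [wait]  ⇒ S*(3)=-
t_2: node(2,0) S=62.2753 payoff=0.7547 vs cont=3.9793 → 3.9793 [wait]  node(2,1) S=70.0900 payoff=0.0000 vs cont=1.3842 → 1.3842 [wait]  node(2,2) S=78.8853 payoff=0.0000 vs cont=0.3048 → 0.3048 [wait]  ⇒ S*(2)=-
t_1: node(1,0) S=66.0672 payoff=0.0000 vs cont=2.6653 → 2.6653 [wait]  node(1,1) S=74.3577 payoff=0.0000 vs cont=0.8382 → 0.8382 [wait]  ⇒ S*(1)=-
t_0: node(0,0) S=70.0900 payoff=0.0000 vs cont=1.7404 → 1.7404 [wait]  ⇒ S*(0)=-

price = 1.7404
boundary = - - - - - 52.1562 49.1627 52.1562 55.3320
tree:
1.7404
2.6653 0.8382
3.9793 1.3842 0.3048
5.7680 2.2370 0.5513 0.0636
8.0779 3.5209 0.9837 0.1284 0.0000
10.8738 5.3629 1.7241 0.2595 0.0000 0.0000
13.8673 7.8384 2.9511 0.5245 0.0000 0.0000 0.0000
16.6889 10.8738 4.8866 1.0600 0.0000 0.0000 0.0000 0.0000
19.3486 13.8673 7.6980 2.1421 0.0000 0.0000 0.0000 0.0000 0.0000
21.8557 16.6889 10.8738 4.3289 0.0000 0.0000 0.0000 0.0000 0.0000 0.0000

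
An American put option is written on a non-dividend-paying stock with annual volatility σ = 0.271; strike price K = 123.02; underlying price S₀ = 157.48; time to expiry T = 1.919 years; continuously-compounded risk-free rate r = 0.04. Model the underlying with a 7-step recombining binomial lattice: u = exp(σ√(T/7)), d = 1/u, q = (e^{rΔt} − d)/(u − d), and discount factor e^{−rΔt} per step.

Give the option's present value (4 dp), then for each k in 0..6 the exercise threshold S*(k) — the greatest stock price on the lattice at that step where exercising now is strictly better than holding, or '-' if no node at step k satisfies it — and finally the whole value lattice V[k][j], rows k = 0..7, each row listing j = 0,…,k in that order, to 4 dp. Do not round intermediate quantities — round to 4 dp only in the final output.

price = 5.8875
boundary = - - - - 89.2758 77.4660 89.2758
tree:
5.8875
9.5523 2.3998
15.0858 4.3009 0.5762
23.0405 7.5663 1.1728 0.0000
33.7442 12.9823 2.3872 0.0000 0.0000
45.5540 21.5017 4.8593 0.0000 0.0000 0.0000
55.8016 33.7442 9.8912 0.0000 0.0000 0.0000 0.0000
64.6936 45.5540 20.1339 0.0000 0.0000 0.0000 0.0000 0.0000

Δt=0.27414, u=1.15245, d=0.86772, q=0.50331, disc=e^(-rΔt)=0.98909
k=7 terminal: V=max(K-S,0) → 64.6936 45.5540 20.1339 0.0000 0.0000 0.0000 0.0000 0.0000
k=6: j=0 S=67.2184 intr=55.8016 cont=54.4600 V=55.8016[EX]; j=1 S=89.2758 intr=33.7442 cont=32.4025 V=33.7442[EX]; j=2 S=118.5713 intr=4.4487 cont=9.8912 V=9.8912[hold]; j=3 S=157.4800 intr=0.0000 cont=0.0000 V=0.0000[hold]; j=4 S=209.1564 intr=0.0000 cont=0.0000 V=0.0000[hold]; j=5 S=277.7902 intr=0.0000 cont=0.0000 V=0.0000[hold]; j=6 S=368.9460 intr=0.0000 cont=0.0000 V=0.0000[hold]  S*(6)=89.2758
k=5: j=0 S=77.4660 intr=45.5540 cont=44.2124 V=45.5540[EX]; j=1 S=102.8861 intr=20.1339 cont=21.5017 V=21.5017[hold]; j=2 S=136.6478 intr=0.0000 cont=4.8593 V=4.8593[hold]; j=3 S=181.4882 intr=0.0000 cont=0.0000 V=0.0000[hold]; j=4 S=241.0428 intr=0.0000 cont=0.0000 V=0.0000[hold]; j=5 S=320.1399 intr=0.0000 cont=0.0000 V=0.0000[hold]  S*(5)=77.4660
k=4: j=0 S=89.2758 intr=33.7442 cont=33.0835 V=33.7442[EX]; j=1 S=118.5713 intr=4.4487 cont=12.9823 V=12.9823[hold]; j=2 S=157.4800 intr=0.0000 cont=2.3872 V=2.3872[hold]; j=3 S=209.1564 intr=0.0000 cont=0.0000 V=0.0000[hold]; j=4 S=277.7902 intr=0.0000 cont=0.0000 V=0.0000[hold]  S*(4)=89.2758
k=3: j=0 S=102.8861 intr=20.1339 cont=23.0405 V=23.0405[hold]; j=1 S=136.6478 intr=0.0000 cont=7.5663 V=7.5663[hold]; j=2 S=181.4882 intr=0.0000 cont=1.1728 V=1.1728[hold]; j=3 S=241.0428 intr=0.0000 cont=0.0000 V=0.0000[hold]  S*(3)=-
k=2: j=0 S=118.5713 intr=4.4487 cont=15.0858 V=15.0858[hold]; j=1 S=157.4800 intr=0.0000 cont=4.3009 V=4.3009[hold]; j=2 S=209.1564 intr=0.0000 cont=0.5762 V=0.5762[hold]  S*(2)=-
k=1: j=0 S=136.6478 intr=0.0000 cont=9.5523 V=9.5523[hold]; j=1 S=181.4882 intr=0.0000 cont=2.3998 V=2.3998[hold]  S*(1)=-
k=0: j=0 S=157.4800 intr=0.0000 cont=5.8875 V=5.8875[hold]  S*(0)=-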